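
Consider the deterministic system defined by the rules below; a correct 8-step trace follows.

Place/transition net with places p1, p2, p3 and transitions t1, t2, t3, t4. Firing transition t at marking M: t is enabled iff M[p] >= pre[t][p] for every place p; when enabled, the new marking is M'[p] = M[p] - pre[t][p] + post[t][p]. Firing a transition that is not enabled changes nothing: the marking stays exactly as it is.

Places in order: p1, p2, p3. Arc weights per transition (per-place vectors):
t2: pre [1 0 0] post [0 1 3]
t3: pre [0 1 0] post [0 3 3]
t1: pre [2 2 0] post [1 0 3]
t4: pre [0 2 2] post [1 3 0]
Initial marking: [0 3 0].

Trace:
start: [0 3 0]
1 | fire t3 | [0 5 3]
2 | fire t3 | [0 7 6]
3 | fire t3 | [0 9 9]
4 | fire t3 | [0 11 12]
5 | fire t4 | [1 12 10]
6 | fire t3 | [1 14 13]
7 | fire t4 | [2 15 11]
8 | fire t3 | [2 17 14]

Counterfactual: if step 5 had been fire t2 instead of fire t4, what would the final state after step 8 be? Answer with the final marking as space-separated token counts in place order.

(re-executing from step 5 with the substitution; state before step 5: [0 11 12])
5 | fire t2 | [0 11 12]
6 | fire t3 | [0 13 15]
7 | fire t4 | [1 14 13]
8 | fire t3 | [1 16 16]

1 16 16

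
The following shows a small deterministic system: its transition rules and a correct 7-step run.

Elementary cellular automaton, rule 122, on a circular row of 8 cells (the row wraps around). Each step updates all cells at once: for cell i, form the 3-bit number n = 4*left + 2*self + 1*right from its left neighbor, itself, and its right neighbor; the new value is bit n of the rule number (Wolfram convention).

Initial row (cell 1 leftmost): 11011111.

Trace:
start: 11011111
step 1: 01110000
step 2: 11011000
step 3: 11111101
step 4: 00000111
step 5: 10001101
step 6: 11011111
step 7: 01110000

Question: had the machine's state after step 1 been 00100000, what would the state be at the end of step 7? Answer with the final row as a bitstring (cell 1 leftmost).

10101010

state after step 1 := 00100000
step 2: 01010000
step 3: 10101000
step 4: 01010101
step 5: 10101010
step 6: 01010101
step 7: 10101010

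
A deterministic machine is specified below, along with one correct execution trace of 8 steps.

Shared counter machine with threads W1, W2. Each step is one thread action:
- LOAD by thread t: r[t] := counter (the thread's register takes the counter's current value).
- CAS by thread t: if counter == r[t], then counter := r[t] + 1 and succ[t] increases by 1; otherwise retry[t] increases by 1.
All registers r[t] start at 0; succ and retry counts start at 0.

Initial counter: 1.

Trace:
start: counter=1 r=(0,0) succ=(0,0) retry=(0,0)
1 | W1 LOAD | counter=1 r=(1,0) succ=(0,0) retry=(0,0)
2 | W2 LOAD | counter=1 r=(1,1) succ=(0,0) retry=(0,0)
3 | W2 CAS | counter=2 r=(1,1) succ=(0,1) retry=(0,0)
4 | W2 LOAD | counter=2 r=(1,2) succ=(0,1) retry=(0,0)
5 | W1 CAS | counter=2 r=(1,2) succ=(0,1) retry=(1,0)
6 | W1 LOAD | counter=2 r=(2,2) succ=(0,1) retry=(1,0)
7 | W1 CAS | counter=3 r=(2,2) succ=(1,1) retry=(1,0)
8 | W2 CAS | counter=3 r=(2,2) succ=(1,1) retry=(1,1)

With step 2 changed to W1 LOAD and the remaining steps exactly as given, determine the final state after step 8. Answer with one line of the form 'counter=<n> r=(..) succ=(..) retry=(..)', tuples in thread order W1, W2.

counter=3 r=(2,1) succ=(2,0) retry=(0,2)

(re-executing from step 2 with the substitution; state before step 2: counter=1 r=(1,0) succ=(0,0) retry=(0,0))
2 | W1 LOAD | counter=1 r=(1,0) succ=(0,0) retry=(0,0)
3 | W2 CAS | counter=1 r=(1,0) succ=(0,0) retry=(0,1)
4 | W2 LOAD | counter=1 r=(1,1) succ=(0,0) retry=(0,1)
5 | W1 CAS | counter=2 r=(1,1) succ=(1,0) retry=(0,1)
6 | W1 LOAD | counter=2 r=(2,1) succ=(1,0) retry=(0,1)
7 | W1 CAS | counter=3 r=(2,1) succ=(2,0) retry=(0,1)
8 | W2 CAS | counter=3 r=(2,1) succ=(2,0) retry=(0,2)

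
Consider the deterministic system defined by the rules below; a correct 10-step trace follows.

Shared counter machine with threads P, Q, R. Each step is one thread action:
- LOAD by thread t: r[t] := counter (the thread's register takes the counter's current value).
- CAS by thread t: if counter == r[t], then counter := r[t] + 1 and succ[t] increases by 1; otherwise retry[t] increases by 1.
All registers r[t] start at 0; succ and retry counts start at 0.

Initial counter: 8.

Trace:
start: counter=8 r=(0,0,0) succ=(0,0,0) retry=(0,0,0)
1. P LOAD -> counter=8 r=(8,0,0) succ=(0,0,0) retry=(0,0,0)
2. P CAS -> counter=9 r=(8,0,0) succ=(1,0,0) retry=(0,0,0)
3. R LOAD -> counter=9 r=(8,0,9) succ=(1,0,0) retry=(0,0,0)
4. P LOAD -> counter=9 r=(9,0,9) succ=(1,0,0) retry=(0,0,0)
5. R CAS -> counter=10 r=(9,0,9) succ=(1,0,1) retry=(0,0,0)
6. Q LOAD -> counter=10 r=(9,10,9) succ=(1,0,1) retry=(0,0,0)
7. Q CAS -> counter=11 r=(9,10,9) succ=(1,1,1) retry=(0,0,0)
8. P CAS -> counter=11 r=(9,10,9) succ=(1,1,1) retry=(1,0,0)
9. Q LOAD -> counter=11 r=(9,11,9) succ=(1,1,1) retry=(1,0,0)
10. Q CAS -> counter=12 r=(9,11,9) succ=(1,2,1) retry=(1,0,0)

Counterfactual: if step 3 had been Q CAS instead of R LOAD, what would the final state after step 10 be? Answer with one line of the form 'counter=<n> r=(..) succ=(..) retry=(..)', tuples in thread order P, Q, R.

(re-executing from step 3 with the substitution; state before step 3: counter=9 r=(8,0,0) succ=(1,0,0) retry=(0,0,0))
3. Q CAS -> counter=9 r=(8,0,0) succ=(1,0,0) retry=(0,1,0)
4. P LOAD -> counter=9 r=(9,0,0) succ=(1,0,0) retry=(0,1,0)
5. R CAS -> counter=9 r=(9,0,0) succ=(1,0,0) retry=(0,1,1)
6. Q LOAD -> counter=9 r=(9,9,0) succ=(1,0,0) retry=(0,1,1)
7. Q CAS -> counter=10 r=(9,9,0) succ=(1,1,0) retry=(0,1,1)
8. P CAS -> counter=10 r=(9,9,0) succ=(1,1,0) retry=(1,1,1)
9. Q LOAD -> counter=10 r=(9,10,0) succ=(1,1,0) retry=(1,1,1)
10. Q CAS -> counter=11 r=(9,10,0) succ=(1,2,0) retry=(1,1,1)

counter=11 r=(9,10,0) succ=(1,2,0) retry=(1,1,1)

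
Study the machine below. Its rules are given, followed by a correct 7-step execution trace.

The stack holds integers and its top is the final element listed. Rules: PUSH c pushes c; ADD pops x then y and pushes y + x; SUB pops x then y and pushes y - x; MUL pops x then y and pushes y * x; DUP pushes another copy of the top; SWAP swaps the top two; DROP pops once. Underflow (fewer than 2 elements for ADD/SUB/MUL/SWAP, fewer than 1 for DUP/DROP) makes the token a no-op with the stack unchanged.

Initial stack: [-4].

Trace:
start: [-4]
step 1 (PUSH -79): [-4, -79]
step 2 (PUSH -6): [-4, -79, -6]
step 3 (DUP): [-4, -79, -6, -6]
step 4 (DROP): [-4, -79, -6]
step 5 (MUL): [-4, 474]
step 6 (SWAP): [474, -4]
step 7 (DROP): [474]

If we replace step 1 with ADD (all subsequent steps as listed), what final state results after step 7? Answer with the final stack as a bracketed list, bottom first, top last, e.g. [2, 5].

[]

(re-executing from step 1 with the substitution; state before step 1: [-4])
step 1 (ADD): [-4]
step 2 (PUSH -6): [-4, -6]
step 3 (DUP): [-4, -6, -6]
step 4 (DROP): [-4, -6]
step 5 (MUL): [24]
step 6 (SWAP): [24]
step 7 (DROP): []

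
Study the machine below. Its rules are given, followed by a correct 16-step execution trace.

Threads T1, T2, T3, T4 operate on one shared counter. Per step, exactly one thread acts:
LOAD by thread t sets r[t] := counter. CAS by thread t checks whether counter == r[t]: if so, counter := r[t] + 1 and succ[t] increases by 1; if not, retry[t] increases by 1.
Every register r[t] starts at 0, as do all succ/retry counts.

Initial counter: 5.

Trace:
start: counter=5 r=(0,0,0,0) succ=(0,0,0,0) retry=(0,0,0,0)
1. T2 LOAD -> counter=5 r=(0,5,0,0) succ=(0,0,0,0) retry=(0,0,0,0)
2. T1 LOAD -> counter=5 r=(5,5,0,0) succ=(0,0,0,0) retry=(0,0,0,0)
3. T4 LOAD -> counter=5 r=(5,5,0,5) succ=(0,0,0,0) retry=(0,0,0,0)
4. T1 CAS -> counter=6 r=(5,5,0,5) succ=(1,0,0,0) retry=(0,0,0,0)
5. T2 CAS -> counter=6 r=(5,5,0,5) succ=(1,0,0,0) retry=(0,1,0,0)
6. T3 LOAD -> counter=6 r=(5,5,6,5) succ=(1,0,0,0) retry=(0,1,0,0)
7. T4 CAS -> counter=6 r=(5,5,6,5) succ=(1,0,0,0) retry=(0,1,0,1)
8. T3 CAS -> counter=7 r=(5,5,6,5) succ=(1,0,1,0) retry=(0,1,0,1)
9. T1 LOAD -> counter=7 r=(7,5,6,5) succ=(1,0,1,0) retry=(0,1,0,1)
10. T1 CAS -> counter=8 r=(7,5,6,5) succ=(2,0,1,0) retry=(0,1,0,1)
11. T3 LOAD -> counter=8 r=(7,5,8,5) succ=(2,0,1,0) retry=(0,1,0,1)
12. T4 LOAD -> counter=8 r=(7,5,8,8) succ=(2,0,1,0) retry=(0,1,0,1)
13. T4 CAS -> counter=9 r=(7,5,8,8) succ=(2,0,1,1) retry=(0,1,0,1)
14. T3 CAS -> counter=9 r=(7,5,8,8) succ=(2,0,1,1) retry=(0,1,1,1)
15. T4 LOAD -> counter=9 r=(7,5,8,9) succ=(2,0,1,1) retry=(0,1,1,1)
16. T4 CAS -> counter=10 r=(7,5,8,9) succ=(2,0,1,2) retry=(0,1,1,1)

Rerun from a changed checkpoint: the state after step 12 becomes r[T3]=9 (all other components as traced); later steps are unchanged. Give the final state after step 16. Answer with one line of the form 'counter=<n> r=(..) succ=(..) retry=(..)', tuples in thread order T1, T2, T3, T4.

counter=11 r=(7,5,9,10) succ=(2,0,2,2) retry=(0,1,0,1)

state after step 12 := counter=8 r=(7,5,9,8) succ=(2,0,1,0) retry=(0,1,0,1)
13. T4 CAS -> counter=9 r=(7,5,9,8) succ=(2,0,1,1) retry=(0,1,0,1)
14. T3 CAS -> counter=10 r=(7,5,9,8) succ=(2,0,2,1) retry=(0,1,0,1)
15. T4 LOAD -> counter=10 r=(7,5,9,10) succ=(2,0,2,1) retry=(0,1,0,1)
16. T4 CAS -> counter=11 r=(7,5,9,10) succ=(2,0,2,2) retry=(0,1,0,1)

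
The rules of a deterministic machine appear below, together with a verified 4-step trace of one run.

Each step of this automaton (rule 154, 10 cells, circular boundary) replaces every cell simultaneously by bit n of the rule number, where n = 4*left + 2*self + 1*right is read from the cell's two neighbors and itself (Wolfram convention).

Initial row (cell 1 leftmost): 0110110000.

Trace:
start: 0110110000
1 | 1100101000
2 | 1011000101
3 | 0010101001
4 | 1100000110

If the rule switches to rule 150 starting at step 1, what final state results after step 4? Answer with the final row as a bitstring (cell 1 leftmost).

1010101101

(re-executing steps 1..4 under rule 150; state before step 1: 0110110000)
1 | 1000001000
2 | 1100011101
3 | 1010101000
4 | 1010101101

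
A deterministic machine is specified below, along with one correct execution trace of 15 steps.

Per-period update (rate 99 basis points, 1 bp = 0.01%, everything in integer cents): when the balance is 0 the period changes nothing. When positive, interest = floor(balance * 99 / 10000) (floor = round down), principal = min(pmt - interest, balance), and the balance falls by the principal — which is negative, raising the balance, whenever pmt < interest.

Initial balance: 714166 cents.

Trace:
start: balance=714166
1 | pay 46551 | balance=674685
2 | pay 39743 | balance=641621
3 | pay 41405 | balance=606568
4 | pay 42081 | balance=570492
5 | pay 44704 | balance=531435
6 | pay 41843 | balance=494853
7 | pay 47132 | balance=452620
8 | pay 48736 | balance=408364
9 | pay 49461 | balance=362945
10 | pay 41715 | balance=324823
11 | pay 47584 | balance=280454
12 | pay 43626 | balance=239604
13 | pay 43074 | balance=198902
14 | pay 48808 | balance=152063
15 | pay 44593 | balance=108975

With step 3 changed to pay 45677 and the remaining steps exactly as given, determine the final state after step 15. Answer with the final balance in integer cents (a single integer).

(re-executing from step 3 with the substitution; state before step 3: balance=641621)
3 | pay 45677 | balance=602296
4 | pay 42081 | balance=566177
5 | pay 44704 | balance=527078
6 | pay 41843 | balance=490453
7 | pay 47132 | balance=448176
8 | pay 48736 | balance=403876
9 | pay 49461 | balance=358413
10 | pay 41715 | balance=320246
11 | pay 47584 | balance=275832
12 | pay 43626 | balance=234936
13 | pay 43074 | balance=194187
14 | pay 48808 | balance=147301
15 | pay 44593 | balance=104166

104166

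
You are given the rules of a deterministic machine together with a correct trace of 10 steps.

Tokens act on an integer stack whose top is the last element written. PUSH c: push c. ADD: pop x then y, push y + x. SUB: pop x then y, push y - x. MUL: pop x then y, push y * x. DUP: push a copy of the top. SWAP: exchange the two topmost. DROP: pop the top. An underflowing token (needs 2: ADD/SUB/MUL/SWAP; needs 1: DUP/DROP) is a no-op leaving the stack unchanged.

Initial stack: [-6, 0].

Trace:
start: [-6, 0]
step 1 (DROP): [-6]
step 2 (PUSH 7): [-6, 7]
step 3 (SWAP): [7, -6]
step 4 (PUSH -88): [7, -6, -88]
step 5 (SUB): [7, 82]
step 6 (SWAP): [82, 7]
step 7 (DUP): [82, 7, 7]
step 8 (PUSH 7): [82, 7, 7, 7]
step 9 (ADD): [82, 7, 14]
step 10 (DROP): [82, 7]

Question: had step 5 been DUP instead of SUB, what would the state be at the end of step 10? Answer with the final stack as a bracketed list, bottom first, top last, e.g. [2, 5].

[7, -6, -88, -88]

(re-executing from step 5 with the substitution; state before step 5: [7, -6, -88])
step 5 (DUP): [7, -6, -88, -88]
step 6 (SWAP): [7, -6, -88, -88]
step 7 (DUP): [7, -6, -88, -88, -88]
step 8 (PUSH 7): [7, -6, -88, -88, -88, 7]
step 9 (ADD): [7, -6, -88, -88, -81]
step 10 (DROP): [7, -6, -88, -88]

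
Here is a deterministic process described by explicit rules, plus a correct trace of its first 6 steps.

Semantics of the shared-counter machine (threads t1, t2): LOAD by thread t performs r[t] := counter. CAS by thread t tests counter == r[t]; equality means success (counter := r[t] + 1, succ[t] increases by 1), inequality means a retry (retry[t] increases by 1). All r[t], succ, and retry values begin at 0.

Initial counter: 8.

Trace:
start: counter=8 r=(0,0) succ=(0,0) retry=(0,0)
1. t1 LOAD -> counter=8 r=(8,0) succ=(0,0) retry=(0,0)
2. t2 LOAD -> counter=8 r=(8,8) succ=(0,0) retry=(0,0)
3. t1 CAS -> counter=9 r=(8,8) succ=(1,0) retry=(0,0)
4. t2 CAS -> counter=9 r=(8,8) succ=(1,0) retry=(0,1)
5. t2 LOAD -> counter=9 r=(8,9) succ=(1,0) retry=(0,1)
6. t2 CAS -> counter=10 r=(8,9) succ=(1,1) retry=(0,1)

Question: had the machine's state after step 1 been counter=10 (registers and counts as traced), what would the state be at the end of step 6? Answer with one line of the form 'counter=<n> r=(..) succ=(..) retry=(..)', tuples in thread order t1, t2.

counter=12 r=(8,11) succ=(0,2) retry=(1,0)

state after step 1 := counter=10 r=(8,0) succ=(0,0) retry=(0,0)
2. t2 LOAD -> counter=10 r=(8,10) succ=(0,0) retry=(0,0)
3. t1 CAS -> counter=10 r=(8,10) succ=(0,0) retry=(1,0)
4. t2 CAS -> counter=11 r=(8,10) succ=(0,1) retry=(1,0)
5. t2 LOAD -> counter=11 r=(8,11) succ=(0,1) retry=(1,0)
6. t2 CAS -> counter=12 r=(8,11) succ=(0,2) retry=(1,0)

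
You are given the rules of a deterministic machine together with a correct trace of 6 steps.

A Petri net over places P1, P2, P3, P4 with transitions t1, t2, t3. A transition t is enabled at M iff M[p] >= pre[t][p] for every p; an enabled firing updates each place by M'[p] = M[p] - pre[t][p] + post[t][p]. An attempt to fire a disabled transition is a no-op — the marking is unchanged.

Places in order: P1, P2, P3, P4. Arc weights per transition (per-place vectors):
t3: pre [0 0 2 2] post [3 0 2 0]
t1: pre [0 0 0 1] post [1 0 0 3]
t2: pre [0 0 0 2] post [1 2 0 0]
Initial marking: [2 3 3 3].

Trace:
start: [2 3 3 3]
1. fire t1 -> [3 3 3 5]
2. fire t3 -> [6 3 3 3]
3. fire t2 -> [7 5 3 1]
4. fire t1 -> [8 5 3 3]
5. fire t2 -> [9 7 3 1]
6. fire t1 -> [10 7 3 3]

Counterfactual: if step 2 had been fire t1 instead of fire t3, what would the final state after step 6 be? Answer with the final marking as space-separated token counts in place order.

(re-executing from step 2 with the substitution; state before step 2: [3 3 3 5])
2. fire t1 -> [4 3 3 7]
3. fire t2 -> [5 5 3 5]
4. fire t1 -> [6 5 3 7]
5. fire t2 -> [7 7 3 5]
6. fire t1 -> [8 7 3 7]

8 7 3 7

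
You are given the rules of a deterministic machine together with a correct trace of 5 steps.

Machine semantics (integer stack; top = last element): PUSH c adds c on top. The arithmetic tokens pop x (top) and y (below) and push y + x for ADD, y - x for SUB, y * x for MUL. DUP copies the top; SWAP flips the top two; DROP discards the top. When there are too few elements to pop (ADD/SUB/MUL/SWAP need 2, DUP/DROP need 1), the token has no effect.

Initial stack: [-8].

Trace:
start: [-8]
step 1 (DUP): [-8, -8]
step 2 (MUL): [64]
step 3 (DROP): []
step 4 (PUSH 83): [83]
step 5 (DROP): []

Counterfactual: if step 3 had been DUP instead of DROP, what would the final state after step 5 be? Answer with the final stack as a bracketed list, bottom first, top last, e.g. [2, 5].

[64, 64]

(re-executing from step 3 with the substitution; state before step 3: [64])
step 3 (DUP): [64, 64]
step 4 (PUSH 83): [64, 64, 83]
step 5 (DROP): [64, 64]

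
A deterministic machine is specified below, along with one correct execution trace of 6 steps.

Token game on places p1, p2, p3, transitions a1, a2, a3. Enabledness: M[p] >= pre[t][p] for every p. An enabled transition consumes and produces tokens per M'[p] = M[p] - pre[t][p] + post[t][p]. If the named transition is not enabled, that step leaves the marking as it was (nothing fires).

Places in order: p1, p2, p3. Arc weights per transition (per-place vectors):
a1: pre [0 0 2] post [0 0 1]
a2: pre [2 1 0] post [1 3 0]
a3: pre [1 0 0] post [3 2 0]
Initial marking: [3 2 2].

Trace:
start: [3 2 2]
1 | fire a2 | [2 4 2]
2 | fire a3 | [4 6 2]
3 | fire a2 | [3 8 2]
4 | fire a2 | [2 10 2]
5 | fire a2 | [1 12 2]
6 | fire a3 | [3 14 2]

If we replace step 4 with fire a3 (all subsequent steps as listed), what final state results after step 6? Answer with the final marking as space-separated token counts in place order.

6 14 2

(re-executing from step 4 with the substitution; state before step 4: [3 8 2])
4 | fire a3 | [5 10 2]
5 | fire a2 | [4 12 2]
6 | fire a3 | [6 14 2]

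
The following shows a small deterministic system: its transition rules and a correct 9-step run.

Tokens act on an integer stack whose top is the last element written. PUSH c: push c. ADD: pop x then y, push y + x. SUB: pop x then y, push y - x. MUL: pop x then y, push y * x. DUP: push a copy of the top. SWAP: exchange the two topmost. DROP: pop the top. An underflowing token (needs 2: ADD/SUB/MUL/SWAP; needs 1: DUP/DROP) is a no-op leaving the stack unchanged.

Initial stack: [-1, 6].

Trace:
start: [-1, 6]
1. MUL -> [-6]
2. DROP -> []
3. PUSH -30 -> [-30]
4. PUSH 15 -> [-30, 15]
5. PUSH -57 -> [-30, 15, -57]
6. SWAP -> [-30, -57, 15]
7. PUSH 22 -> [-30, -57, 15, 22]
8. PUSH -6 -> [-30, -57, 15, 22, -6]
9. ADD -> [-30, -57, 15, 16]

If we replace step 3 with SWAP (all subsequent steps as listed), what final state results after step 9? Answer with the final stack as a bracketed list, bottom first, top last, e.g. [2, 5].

(re-executing from step 3 with the substitution; state before step 3: [])
3. SWAP -> []
4. PUSH 15 -> [15]
5. PUSH -57 -> [15, -57]
6. SWAP -> [-57, 15]
7. PUSH 22 -> [-57, 15, 22]
8. PUSH -6 -> [-57, 15, 22, -6]
9. ADD -> [-57, 15, 16]

[-57, 15, 16]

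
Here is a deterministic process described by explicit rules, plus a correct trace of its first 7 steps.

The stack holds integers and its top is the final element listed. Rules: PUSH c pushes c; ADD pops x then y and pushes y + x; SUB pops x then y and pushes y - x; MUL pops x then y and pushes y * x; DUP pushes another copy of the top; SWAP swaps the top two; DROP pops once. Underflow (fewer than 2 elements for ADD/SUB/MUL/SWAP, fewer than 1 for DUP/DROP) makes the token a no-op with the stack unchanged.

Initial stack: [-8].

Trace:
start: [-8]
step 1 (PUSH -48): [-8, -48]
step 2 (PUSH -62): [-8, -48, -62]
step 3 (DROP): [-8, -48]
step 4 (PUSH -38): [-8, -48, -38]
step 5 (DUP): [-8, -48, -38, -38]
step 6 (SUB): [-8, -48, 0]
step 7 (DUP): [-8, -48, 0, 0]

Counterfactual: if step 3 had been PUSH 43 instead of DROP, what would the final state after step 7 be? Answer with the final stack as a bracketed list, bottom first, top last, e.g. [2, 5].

[-8, -48, -62, 43, 0, 0]

(re-executing from step 3 with the substitution; state before step 3: [-8, -48, -62])
step 3 (PUSH 43): [-8, -48, -62, 43]
step 4 (PUSH -38): [-8, -48, -62, 43, -38]
step 5 (DUP): [-8, -48, -62, 43, -38, -38]
step 6 (SUB): [-8, -48, -62, 43, 0]
step 7 (DUP): [-8, -48, -62, 43, 0, 0]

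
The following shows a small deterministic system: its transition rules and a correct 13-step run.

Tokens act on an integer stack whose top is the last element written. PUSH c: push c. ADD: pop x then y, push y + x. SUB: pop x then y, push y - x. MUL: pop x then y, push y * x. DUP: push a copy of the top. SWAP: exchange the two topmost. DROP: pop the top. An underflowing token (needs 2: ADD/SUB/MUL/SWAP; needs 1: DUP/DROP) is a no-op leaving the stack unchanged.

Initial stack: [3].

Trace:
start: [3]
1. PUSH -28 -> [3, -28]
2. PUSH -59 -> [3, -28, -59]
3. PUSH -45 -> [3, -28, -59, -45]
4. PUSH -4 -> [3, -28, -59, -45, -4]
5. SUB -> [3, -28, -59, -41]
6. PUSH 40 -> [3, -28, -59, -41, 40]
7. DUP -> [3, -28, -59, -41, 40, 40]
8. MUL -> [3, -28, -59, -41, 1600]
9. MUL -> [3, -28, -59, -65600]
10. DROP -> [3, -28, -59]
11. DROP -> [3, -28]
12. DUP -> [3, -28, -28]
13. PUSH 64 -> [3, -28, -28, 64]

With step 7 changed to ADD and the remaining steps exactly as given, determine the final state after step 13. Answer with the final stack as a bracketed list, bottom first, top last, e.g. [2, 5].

[64]

(re-executing from step 7 with the substitution; state before step 7: [3, -28, -59, -41, 40])
7. ADD -> [3, -28, -59, -1]
8. MUL -> [3, -28, 59]
9. MUL -> [3, -1652]
10. DROP -> [3]
11. DROP -> []
12. DUP -> []
13. PUSH 64 -> [64]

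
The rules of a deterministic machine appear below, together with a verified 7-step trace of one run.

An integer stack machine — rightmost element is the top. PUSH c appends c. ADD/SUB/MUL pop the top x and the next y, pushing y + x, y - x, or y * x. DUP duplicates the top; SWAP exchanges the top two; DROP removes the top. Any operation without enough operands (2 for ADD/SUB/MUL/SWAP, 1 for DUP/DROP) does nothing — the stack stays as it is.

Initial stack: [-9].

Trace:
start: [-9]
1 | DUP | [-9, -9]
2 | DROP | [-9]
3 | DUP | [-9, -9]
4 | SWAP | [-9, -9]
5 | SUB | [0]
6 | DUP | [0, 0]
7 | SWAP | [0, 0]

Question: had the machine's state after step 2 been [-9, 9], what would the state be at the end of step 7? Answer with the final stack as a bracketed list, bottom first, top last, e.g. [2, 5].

state after step 2 := [-9, 9]
3 | DUP | [-9, 9, 9]
4 | SWAP | [-9, 9, 9]
5 | SUB | [-9, 0]
6 | DUP | [-9, 0, 0]
7 | SWAP | [-9, 0, 0]

[-9, 0, 0]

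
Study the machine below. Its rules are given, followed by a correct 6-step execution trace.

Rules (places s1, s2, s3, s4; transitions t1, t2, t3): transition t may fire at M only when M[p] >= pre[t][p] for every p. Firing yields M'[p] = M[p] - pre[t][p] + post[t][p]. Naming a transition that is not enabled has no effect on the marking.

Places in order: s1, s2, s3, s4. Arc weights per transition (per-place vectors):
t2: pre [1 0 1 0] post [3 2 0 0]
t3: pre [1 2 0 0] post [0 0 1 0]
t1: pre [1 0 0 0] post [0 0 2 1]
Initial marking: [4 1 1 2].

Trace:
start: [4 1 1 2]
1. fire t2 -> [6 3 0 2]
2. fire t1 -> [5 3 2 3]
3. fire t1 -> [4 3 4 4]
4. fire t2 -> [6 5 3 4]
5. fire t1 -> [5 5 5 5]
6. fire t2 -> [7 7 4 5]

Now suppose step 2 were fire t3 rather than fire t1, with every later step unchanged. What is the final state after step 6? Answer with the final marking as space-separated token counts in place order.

(re-executing from step 2 with the substitution; state before step 2: [6 3 0 2])
2. fire t3 -> [5 1 1 2]
3. fire t1 -> [4 1 3 3]
4. fire t2 -> [6 3 2 3]
5. fire t1 -> [5 3 4 4]
6. fire t2 -> [7 5 3 4]

7 5 3 4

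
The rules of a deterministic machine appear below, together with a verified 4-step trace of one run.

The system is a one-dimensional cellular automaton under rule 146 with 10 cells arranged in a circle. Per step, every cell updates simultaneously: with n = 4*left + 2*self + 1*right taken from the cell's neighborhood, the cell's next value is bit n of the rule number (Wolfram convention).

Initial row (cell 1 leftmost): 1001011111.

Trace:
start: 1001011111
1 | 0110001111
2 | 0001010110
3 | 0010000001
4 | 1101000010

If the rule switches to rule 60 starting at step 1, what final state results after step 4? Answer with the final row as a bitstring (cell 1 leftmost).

0110111010

(re-executing steps 1..4 under rule 60; state before step 1: 1001011111)
1 | 0101110000
2 | 0111001000
3 | 0100101100
4 | 0110111010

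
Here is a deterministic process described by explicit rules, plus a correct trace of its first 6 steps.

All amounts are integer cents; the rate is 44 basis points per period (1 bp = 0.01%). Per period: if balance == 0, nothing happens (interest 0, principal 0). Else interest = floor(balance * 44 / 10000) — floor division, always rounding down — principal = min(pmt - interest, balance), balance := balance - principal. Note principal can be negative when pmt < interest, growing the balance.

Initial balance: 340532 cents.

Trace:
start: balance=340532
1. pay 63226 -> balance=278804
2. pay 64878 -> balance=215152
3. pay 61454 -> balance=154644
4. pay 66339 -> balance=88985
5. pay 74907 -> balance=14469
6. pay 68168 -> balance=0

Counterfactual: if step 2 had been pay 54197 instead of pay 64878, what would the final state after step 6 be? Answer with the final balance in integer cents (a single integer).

0

(re-executing from step 2 with the substitution; state before step 2: balance=278804)
2. pay 54197 -> balance=225833
3. pay 61454 -> balance=165372
4. pay 66339 -> balance=99760
5. pay 74907 -> balance=25291
6. pay 68168 -> balance=0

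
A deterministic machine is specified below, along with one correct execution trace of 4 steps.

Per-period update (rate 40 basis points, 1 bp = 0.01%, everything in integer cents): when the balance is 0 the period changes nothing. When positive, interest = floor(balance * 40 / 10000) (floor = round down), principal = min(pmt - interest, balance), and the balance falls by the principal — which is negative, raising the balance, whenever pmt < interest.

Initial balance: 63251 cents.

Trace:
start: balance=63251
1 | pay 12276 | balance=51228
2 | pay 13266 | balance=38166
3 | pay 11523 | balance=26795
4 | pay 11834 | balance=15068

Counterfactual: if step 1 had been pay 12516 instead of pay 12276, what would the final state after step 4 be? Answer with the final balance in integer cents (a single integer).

14825

(re-executing from step 1 with the substitution; state before step 1: balance=63251)
1 | pay 12516 | balance=50988
2 | pay 13266 | balance=37925
3 | pay 11523 | balance=26553
4 | pay 11834 | balance=14825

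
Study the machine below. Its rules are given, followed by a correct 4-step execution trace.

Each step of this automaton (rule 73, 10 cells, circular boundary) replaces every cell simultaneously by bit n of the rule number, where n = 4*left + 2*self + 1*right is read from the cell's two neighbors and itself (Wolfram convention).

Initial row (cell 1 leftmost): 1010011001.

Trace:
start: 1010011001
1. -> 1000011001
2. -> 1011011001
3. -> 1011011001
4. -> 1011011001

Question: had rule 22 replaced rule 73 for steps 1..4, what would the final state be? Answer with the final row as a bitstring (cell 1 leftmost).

(re-executing steps 1..4 under rule 22; state before step 1: 1010011001)
1. -> 0011100110
2. -> 0100011001
3. -> 0110100111
4. -> 0000111000

0000111000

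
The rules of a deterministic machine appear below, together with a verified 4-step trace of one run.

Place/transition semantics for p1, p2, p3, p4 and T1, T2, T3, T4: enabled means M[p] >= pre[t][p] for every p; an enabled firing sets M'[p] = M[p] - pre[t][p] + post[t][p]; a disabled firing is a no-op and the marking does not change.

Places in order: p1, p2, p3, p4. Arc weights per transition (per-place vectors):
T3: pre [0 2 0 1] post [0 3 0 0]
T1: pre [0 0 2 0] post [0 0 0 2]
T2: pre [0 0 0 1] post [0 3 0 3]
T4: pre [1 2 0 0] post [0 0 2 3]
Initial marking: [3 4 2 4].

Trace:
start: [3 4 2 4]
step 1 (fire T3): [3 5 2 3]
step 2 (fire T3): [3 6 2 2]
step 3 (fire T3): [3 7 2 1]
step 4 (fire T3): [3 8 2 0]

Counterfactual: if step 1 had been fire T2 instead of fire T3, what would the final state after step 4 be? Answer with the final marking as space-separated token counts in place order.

(re-executing from step 1 with the substitution; state before step 1: [3 4 2 4])
step 1 (fire T2): [3 7 2 6]
step 2 (fire T3): [3 8 2 5]
step 3 (fire T3): [3 9 2 4]
step 4 (fire T3): [3 10 2 3]

3 10 2 3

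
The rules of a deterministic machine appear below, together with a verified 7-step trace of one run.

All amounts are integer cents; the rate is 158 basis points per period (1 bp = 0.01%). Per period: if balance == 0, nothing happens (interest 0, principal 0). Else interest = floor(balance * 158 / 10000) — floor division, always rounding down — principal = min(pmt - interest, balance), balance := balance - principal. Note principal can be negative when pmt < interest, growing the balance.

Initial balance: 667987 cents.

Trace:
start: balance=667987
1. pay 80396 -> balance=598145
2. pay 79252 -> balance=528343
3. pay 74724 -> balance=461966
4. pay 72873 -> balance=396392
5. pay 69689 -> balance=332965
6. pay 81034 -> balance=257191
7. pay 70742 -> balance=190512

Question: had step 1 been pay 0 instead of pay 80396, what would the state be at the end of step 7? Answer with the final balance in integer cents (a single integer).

(re-executing from step 1 with the substitution; state before step 1: balance=667987)
1. pay 0 -> balance=678541
2. pay 79252 -> balance=610009
3. pay 74724 -> balance=544923
4. pay 72873 -> balance=480659
5. pay 69689 -> balance=418564
6. pay 81034 -> balance=344143
7. pay 70742 -> balance=278838

278838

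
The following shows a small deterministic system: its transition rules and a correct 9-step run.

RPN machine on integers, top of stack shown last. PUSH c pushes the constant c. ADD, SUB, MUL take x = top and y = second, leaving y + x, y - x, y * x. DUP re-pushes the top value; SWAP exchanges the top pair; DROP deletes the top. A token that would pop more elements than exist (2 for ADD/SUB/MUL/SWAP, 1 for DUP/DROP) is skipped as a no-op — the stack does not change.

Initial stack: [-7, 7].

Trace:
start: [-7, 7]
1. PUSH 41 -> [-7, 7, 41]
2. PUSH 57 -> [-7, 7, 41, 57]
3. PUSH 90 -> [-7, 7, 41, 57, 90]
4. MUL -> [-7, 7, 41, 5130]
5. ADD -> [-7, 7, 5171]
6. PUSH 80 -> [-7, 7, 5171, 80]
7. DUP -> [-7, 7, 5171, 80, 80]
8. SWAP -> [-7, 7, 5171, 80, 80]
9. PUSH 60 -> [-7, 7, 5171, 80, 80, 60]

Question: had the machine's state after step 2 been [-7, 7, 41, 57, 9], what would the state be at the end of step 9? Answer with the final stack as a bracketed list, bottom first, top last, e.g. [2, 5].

[-7, 7, 41, 867, 80, 80, 60]

state after step 2 := [-7, 7, 41, 57, 9]
3. PUSH 90 -> [-7, 7, 41, 57, 9, 90]
4. MUL -> [-7, 7, 41, 57, 810]
5. ADD -> [-7, 7, 41, 867]
6. PUSH 80 -> [-7, 7, 41, 867, 80]
7. DUP -> [-7, 7, 41, 867, 80, 80]
8. SWAP -> [-7, 7, 41, 867, 80, 80]
9. PUSH 60 -> [-7, 7, 41, 867, 80, 80, 60]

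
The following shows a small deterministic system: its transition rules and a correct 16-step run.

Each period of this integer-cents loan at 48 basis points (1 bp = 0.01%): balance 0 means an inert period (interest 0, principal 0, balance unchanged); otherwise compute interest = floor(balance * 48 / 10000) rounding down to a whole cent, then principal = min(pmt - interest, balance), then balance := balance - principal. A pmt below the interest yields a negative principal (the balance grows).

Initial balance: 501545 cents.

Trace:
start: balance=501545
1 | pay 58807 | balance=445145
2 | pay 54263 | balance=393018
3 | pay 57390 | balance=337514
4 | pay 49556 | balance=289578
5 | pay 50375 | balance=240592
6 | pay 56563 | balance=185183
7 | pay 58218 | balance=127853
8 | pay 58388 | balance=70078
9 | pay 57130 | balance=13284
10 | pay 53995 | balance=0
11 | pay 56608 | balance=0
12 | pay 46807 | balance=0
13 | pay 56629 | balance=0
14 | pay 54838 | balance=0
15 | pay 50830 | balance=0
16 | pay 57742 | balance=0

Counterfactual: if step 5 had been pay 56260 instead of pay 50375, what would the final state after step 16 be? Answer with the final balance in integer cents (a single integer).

0

(re-executing from step 5 with the substitution; state before step 5: balance=289578)
5 | pay 56260 | balance=234707
6 | pay 56563 | balance=179270
7 | pay 58218 | balance=121912
8 | pay 58388 | balance=64109
9 | pay 57130 | balance=7286
10 | pay 53995 | balance=0
11 | pay 56608 | balance=0
12 | pay 46807 | balance=0
13 | pay 56629 | balance=0
14 | pay 54838 | balance=0
15 | pay 50830 | balance=0
16 | pay 57742 | balance=0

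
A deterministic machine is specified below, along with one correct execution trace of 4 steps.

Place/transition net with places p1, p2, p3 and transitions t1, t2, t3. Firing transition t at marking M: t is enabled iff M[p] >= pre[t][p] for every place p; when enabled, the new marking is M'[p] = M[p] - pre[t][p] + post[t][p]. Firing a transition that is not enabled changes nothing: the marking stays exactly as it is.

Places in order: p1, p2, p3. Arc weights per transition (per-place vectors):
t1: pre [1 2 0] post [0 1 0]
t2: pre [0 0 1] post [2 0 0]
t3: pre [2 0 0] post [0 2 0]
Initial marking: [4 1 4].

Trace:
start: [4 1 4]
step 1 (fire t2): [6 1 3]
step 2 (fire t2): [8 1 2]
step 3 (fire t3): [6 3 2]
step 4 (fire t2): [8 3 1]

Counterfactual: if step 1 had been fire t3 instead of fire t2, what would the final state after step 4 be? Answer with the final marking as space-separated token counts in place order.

(re-executing from step 1 with the substitution; state before step 1: [4 1 4])
step 1 (fire t3): [2 3 4]
step 2 (fire t2): [4 3 3]
step 3 (fire t3): [2 5 3]
step 4 (fire t2): [4 5 2]

4 5 2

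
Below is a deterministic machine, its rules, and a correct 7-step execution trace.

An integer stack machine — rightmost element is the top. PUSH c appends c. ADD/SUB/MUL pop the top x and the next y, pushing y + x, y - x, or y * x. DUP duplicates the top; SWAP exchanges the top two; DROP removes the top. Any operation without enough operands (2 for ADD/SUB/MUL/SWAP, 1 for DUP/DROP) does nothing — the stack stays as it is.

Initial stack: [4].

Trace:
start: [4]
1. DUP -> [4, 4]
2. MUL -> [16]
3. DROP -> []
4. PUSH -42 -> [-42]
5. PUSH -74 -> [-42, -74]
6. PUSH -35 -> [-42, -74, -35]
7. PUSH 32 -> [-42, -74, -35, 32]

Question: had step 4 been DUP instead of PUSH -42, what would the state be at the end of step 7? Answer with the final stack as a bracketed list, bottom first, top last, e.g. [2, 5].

(re-executing from step 4 with the substitution; state before step 4: [])
4. DUP -> []
5. PUSH -74 -> [-74]
6. PUSH -35 -> [-74, -35]
7. PUSH 32 -> [-74, -35, 32]

[-74, -35, 32]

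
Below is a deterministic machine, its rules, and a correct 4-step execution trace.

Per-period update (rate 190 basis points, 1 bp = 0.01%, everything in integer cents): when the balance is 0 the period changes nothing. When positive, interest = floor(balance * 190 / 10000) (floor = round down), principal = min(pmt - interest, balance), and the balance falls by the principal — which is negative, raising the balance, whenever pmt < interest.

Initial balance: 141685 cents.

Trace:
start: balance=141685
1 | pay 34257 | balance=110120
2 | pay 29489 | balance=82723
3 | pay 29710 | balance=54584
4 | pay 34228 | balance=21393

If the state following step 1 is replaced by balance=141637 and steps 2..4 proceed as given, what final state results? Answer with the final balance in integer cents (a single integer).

54740

state after step 1 := balance=141637
2 | pay 29489 | balance=114839
3 | pay 29710 | balance=87310
4 | pay 34228 | balance=54740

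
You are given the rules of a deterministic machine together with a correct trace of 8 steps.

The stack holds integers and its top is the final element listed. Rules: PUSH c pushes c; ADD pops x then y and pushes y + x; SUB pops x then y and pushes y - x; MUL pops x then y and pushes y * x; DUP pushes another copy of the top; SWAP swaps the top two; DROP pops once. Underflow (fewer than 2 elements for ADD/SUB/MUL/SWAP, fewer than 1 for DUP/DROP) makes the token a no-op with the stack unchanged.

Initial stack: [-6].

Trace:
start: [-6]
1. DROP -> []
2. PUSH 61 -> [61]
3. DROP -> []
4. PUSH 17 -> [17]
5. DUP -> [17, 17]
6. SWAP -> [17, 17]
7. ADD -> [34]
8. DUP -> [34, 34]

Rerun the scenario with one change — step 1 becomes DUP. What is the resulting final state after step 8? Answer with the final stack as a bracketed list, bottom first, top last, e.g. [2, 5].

[-6, -6, 34, 34]

(re-executing from step 1 with the substitution; state before step 1: [-6])
1. DUP -> [-6, -6]
2. PUSH 61 -> [-6, -6, 61]
3. DROP -> [-6, -6]
4. PUSH 17 -> [-6, -6, 17]
5. DUP -> [-6, -6, 17, 17]
6. SWAP -> [-6, -6, 17, 17]
7. ADD -> [-6, -6, 34]
8. DUP -> [-6, -6, 34, 34]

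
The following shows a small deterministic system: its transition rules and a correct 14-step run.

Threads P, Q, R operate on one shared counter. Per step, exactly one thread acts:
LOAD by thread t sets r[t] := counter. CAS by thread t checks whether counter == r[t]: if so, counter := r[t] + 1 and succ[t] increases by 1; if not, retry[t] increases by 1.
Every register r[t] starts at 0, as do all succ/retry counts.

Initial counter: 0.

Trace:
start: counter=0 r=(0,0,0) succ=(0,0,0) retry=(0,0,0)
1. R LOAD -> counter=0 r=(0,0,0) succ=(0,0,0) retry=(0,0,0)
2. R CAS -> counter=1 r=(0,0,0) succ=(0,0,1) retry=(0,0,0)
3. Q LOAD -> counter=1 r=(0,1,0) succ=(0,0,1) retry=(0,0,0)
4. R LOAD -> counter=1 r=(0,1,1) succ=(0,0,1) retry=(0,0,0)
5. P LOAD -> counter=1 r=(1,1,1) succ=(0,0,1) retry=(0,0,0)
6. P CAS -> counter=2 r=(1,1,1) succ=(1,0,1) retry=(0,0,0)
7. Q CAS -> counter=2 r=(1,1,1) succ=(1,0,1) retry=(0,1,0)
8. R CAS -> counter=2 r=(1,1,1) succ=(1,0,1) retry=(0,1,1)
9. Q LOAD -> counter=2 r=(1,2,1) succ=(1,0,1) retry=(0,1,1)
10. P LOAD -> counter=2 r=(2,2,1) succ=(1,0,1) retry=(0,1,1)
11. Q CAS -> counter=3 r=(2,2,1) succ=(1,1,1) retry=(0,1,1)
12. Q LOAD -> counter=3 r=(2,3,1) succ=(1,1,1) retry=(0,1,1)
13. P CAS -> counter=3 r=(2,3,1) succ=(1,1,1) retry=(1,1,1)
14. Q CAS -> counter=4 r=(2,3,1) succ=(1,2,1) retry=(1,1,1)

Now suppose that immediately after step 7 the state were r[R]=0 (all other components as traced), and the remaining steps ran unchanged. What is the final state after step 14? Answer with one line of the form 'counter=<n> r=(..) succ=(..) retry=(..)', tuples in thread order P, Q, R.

counter=4 r=(2,3,0) succ=(1,2,1) retry=(1,1,1)

state after step 7 := counter=2 r=(1,1,0) succ=(1,0,1) retry=(0,1,0)
8. R CAS -> counter=2 r=(1,1,0) succ=(1,0,1) retry=(0,1,1)
9. Q LOAD -> counter=2 r=(1,2,0) succ=(1,0,1) retry=(0,1,1)
10. P LOAD -> counter=2 r=(2,2,0) succ=(1,0,1) retry=(0,1,1)
11. Q CAS -> counter=3 r=(2,2,0) succ=(1,1,1) retry=(0,1,1)
12. Q LOAD -> counter=3 r=(2,3,0) succ=(1,1,1) retry=(0,1,1)
13. P CAS -> counter=3 r=(2,3,0) succ=(1,1,1) retry=(1,1,1)
14. Q CAS -> counter=4 r=(2,3,0) succ=(1,2,1) retry=(1,1,1)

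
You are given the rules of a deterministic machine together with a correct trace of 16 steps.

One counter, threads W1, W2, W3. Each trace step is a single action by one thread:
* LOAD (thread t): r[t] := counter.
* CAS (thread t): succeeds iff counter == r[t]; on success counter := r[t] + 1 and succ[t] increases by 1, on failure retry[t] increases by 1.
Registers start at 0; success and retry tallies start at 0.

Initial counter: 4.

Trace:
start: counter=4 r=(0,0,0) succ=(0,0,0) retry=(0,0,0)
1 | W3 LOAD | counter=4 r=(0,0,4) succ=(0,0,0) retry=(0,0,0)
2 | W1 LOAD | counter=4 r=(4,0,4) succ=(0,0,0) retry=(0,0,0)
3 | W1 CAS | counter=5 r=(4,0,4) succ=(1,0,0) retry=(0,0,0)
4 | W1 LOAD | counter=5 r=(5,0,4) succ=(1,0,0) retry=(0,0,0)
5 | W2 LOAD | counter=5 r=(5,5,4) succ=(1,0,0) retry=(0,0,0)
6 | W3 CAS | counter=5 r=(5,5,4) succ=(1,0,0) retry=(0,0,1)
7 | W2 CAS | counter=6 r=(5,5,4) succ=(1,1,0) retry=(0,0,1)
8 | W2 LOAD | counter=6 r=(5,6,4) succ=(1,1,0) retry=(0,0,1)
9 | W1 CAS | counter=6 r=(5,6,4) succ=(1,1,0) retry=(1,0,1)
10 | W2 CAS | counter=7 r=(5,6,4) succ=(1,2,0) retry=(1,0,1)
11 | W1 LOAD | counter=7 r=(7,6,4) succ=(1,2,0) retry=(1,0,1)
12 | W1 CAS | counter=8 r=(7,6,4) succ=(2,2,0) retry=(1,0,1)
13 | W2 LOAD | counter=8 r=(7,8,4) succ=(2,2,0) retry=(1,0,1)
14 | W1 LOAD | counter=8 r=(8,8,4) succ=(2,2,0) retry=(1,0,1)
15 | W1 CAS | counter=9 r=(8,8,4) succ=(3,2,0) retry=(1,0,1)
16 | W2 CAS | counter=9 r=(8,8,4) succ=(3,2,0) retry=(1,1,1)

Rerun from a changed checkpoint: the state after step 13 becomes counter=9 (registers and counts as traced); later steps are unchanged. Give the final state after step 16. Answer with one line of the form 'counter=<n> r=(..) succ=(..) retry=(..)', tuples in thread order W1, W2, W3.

state after step 13 := counter=9 r=(7,8,4) succ=(2,2,0) retry=(1,0,1)
14 | W1 LOAD | counter=9 r=(9,8,4) succ=(2,2,0) retry=(1,0,1)
15 | W1 CAS | counter=10 r=(9,8,4) succ=(3,2,0) retry=(1,0,1)
16 | W2 CAS | counter=10 r=(9,8,4) succ=(3,2,0) retry=(1,1,1)

counter=10 r=(9,8,4) succ=(3,2,0) retry=(1,1,1)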